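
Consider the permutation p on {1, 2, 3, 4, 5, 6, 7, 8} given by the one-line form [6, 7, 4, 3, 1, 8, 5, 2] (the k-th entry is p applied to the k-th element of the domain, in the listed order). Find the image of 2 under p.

2 is element number 2 of the domain, and entry number 2 of the one-line form is 7, so p(2) = 7.

7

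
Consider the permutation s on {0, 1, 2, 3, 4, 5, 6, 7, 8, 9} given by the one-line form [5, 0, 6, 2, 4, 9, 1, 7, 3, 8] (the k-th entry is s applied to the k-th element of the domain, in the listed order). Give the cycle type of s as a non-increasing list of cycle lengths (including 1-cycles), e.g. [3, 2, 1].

The disjoint cycles are (0 5 9 8 3 2 6 1)(4)(7), with lengths 8, 1, 1 in non-increasing order.

[8, 1, 1]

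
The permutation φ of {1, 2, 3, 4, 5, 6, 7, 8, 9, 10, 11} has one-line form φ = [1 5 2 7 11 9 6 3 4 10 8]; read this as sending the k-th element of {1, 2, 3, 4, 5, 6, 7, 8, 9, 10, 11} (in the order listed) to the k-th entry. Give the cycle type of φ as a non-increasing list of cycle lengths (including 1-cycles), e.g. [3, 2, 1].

[5, 4, 1, 1]

The disjoint cycles are (1)(2, 5, 11, 8, 3)(4, 7, 6, 9)(10), with lengths 5, 4, 1, 1 in non-increasing order.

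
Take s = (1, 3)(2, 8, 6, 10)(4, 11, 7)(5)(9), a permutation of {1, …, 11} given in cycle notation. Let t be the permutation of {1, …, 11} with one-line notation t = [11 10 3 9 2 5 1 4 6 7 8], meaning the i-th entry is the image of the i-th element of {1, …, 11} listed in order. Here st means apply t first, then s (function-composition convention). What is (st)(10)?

4

First apply t: t(10) = 7, then s(7) = 4. Thus (st)(10) = 4.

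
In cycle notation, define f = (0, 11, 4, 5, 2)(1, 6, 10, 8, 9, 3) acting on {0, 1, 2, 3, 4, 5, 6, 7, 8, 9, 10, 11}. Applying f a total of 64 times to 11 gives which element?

11 lies in the 5-cycle (0, 11, 4, 5, 2).
Since the cycle has length 5, f^64 acts on it the same as f^4 (64 mod 5 = 4).
Stepping 4 places around the cycle: 11 → 4 → 5 → 2 → 0.

0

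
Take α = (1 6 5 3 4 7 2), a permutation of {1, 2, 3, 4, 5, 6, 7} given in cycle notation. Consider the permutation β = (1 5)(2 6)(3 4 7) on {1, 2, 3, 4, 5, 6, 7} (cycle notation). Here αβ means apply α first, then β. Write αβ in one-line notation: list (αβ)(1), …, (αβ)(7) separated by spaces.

2 5 7 3 4 1 6

(αβ)(x) = β(α(x)). Computing each image: β(α(1)) = β(6) = 2, β(α(2)) = β(1) = 5, β(α(3)) = β(4) = 7, β(α(4)) = β(7) = 3, β(α(5)) = β(3) = 4, β(α(6)) = β(5) = 1, β(α(7)) = β(2) = 6.
Hence αβ = [2 5 7 3 4 1 6].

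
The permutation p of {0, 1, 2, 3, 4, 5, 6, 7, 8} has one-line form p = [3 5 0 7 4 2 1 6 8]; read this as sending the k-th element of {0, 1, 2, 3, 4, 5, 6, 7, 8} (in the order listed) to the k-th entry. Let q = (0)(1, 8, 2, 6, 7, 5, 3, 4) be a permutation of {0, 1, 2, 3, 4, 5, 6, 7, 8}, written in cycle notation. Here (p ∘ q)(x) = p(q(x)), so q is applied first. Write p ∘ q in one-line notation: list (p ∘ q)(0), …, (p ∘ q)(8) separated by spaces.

3 8 1 4 5 7 6 2 0

(p ∘ q)(x) = p(q(x)). Computing each image: p(q(0)) = p(0) = 3, p(q(1)) = p(8) = 8, p(q(2)) = p(6) = 1, p(q(3)) = p(4) = 4, p(q(4)) = p(1) = 5, p(q(5)) = p(3) = 7, p(q(6)) = p(7) = 6, p(q(7)) = p(5) = 2, p(q(8)) = p(2) = 0.
Hence p ∘ q = [3 8 1 4 5 7 6 2 0].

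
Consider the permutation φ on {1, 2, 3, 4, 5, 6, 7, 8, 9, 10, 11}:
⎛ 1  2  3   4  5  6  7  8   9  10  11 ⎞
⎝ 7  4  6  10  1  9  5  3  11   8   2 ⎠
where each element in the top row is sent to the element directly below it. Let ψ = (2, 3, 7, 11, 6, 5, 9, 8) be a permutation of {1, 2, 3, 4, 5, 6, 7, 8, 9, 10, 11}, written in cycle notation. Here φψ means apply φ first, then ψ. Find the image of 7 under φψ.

(φψ)(7) = ψ(φ(7)). φ(7) = 5, then ψ(5) = 9. So (φψ)(7) = 9.

9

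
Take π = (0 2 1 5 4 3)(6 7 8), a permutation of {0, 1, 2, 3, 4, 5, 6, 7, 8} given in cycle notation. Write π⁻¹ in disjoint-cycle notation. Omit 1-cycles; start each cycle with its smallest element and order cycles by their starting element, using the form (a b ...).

Inverting a permutation written in cycle notation just reverses the order within every cycle.
Reversing each cycle of π and rotating so the smallest element leads gives (0 3 4 5 1 2)(6 8 7).

(0 3 4 5 1 2)(6 8 7)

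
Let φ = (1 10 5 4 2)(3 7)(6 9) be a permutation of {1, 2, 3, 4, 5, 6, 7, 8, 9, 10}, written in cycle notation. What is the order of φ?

10

The cycle type of φ is (5, 2, 2, 1).
Since disjoint cycles commute, ord(φ) = lcm(5, 2, 2) = 10.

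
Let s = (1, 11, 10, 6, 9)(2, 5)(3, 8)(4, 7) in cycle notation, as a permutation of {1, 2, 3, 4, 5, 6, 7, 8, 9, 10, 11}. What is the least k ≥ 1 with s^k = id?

10

The cycle type of s is (5, 2, 2, 2).
Since disjoint cycles commute, ord(s) = lcm(5, 2, 2, 2) = 10.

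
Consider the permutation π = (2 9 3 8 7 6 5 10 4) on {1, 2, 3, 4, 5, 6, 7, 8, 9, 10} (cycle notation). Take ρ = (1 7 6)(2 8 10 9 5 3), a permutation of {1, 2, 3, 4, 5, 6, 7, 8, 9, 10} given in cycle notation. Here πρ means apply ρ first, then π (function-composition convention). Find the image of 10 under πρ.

(πρ)(10) = π(ρ(10)). ρ(10) = 9, then π(9) = 3. So (πρ)(10) = 3.

3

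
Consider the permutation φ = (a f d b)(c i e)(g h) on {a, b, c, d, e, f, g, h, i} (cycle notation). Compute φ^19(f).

f lies in the 4-cycle (a f d b).
Powers repeat with period 4 on this cycle, and 19 mod 4 = 3, so φ^19(f) = φ^3(f).
Advancing 3 steps from f: f → d → b → a.

a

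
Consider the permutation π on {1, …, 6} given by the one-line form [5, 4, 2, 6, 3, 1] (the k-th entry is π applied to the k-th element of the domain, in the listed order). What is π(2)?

2 is element number 2 of the domain, and entry number 2 of the one-line form is 4, so π(2) = 4.

4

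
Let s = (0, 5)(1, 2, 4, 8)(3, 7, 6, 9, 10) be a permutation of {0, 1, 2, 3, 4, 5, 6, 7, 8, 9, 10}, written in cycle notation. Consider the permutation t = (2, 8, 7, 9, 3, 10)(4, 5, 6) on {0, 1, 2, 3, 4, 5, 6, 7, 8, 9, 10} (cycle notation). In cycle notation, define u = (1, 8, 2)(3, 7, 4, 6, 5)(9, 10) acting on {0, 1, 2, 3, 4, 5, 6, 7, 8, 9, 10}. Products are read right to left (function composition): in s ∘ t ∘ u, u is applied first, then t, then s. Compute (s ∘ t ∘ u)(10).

7

Chase 10: u(10) = 9; t(9) = 3; s(3) = 7. Hence (s ∘ t ∘ u)(10) = 7.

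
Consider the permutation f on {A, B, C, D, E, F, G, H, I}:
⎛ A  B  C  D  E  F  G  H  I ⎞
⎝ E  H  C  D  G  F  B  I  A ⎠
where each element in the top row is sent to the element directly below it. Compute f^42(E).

E

Tracing E → G → … returns to E after 6 steps, so E lies in a 6-cycle (A, E, G, B, H, I).
On a 6-cycle, f^6 is the identity, so f^42 = f^0 there (42 ≡ 0 mod 6).
So f^42(E) = E.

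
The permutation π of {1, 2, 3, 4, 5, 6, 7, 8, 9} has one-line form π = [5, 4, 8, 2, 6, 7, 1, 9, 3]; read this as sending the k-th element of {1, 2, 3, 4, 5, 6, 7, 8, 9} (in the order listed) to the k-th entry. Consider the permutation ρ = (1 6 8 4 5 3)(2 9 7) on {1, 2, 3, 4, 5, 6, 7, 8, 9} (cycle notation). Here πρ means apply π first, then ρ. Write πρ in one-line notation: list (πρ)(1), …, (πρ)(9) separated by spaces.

3 5 4 9 8 2 6 7 1

(πρ)(x) = ρ(π(x)). Computing each image: ρ(π(1)) = ρ(5) = 3, ρ(π(2)) = ρ(4) = 5, ρ(π(3)) = ρ(8) = 4, ρ(π(4)) = ρ(2) = 9, ρ(π(5)) = ρ(6) = 8, ρ(π(6)) = ρ(7) = 2, ρ(π(7)) = ρ(1) = 6, ρ(π(8)) = ρ(9) = 7, ρ(π(9)) = ρ(3) = 1.
Hence πρ = [3 5 4 9 8 2 6 7 1].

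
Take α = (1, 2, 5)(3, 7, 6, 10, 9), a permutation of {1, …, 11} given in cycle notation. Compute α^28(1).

2

1 lies in the 3-cycle (1, 2, 5).
On a 3-cycle, α^3 is the identity, so α^28 = α^1 there (28 ≡ 1 mod 3).
Stepping 1 place around the cycle: 1 → 2.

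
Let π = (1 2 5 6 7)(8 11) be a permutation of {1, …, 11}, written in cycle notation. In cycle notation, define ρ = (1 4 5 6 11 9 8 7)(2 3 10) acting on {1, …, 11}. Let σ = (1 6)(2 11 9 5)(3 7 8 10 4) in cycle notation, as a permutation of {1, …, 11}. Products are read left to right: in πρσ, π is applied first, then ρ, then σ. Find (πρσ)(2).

1

(πρσ)(2) = σ(ρ(π(2))). π(2) = 5, then ρ(5) = 6, then σ(6) = 1, so the result is 1.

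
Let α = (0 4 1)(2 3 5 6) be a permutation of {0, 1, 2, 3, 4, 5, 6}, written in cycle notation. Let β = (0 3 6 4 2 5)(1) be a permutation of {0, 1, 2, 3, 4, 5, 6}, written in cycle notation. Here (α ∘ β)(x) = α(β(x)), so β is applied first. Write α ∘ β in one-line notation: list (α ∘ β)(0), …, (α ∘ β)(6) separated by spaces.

(α ∘ β)(x) = α(β(x)). Computing each image: α(β(0)) = α(3) = 5, α(β(1)) = α(1) = 0, α(β(2)) = α(5) = 6, α(β(3)) = α(6) = 2, α(β(4)) = α(2) = 3, α(β(5)) = α(0) = 4, α(β(6)) = α(4) = 1.
Hence α ∘ β = [5 0 6 2 3 4 1].

5 0 6 2 3 4 1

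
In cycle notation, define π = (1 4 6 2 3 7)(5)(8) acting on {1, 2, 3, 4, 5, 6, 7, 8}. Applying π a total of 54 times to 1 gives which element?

1

1 lies in the 6-cycle (1 4 6 2 3 7).
On a 6-cycle, π^6 is the identity, so π^54 = π^0 there (54 ≡ 0 mod 6).
So π^54(1) = 1.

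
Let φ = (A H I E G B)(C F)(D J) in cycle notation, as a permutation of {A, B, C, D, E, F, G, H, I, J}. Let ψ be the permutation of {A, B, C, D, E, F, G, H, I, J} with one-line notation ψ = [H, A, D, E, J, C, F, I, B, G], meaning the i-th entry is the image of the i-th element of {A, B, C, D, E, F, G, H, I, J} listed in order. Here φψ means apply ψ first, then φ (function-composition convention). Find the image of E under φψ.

D

ψ(E) = J, then φ(J) = D; composing gives (φψ)(E) = D.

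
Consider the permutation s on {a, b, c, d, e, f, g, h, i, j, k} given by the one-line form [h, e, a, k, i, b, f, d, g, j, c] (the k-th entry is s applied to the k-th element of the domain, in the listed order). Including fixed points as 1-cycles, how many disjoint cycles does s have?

3

The cycle decomposition is (a, h, d, k, c)(b, e, i, g, f)(j), which has 3 cycles (counting 1-cycles).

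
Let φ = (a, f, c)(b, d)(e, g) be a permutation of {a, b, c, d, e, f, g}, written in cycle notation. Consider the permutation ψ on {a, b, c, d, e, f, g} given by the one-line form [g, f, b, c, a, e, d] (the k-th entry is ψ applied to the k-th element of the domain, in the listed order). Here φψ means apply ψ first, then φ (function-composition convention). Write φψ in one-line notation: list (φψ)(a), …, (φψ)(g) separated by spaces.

Chase each element through ψ then φ: a → g → e; b → f → c; c → b → d; d → c → a; e → a → f; f → e → g; g → d → b.
Collecting the images, φψ = [e c d a f g b].

e c d a f g b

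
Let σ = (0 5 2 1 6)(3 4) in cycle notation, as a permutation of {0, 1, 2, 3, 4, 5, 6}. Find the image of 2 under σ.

In the cycle (0 5 2 1 6), 2 is followed by 1, so σ(2) = 1.

1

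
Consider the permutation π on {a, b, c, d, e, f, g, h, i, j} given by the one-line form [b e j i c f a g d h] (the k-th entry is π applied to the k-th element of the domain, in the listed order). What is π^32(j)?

Tracing j → h → … returns to j after 7 steps, so j lies in a 7-cycle (a, b, e, c, j, h, g).
On a 7-cycle, π^7 is the identity, so π^32 = π^4 there (32 ≡ 4 mod 7).
Advancing 4 steps from j: j → h → g → a → b.

b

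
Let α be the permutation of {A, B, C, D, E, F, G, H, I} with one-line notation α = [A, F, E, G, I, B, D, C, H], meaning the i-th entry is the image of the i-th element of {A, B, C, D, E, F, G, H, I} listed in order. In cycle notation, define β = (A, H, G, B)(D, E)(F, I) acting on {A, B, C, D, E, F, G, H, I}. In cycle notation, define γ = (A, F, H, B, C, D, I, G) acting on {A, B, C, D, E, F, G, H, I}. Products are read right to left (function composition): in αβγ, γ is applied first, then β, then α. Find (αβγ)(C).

Apply the permutations in order: γ(C) = D, then β(D) = E, then α(E) = I. So (αβγ)(C) = I.

I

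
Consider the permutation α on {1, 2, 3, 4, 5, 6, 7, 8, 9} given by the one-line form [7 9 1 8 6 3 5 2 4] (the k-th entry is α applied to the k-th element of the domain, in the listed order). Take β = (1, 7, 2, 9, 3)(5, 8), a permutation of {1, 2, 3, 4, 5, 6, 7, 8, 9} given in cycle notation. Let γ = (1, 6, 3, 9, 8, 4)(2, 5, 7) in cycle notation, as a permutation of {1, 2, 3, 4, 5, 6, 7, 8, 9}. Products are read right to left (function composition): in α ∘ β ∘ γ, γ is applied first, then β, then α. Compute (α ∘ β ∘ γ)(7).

4

Apply the permutations in order: γ(7) = 2, then β(2) = 9, then α(9) = 4. So (α ∘ β ∘ γ)(7) = 4.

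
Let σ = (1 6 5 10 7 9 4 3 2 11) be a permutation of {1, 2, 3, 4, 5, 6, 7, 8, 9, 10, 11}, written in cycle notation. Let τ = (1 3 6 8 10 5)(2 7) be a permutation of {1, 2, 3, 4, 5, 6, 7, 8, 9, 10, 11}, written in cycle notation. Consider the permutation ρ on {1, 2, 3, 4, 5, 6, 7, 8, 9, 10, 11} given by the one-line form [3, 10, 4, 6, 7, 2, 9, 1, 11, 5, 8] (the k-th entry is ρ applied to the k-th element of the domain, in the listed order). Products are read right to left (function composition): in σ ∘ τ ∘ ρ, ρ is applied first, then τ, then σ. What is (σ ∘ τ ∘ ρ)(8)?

Apply the permutations in order: ρ(8) = 1, then τ(1) = 3, then σ(3) = 2. So (σ ∘ τ ∘ ρ)(8) = 2.

2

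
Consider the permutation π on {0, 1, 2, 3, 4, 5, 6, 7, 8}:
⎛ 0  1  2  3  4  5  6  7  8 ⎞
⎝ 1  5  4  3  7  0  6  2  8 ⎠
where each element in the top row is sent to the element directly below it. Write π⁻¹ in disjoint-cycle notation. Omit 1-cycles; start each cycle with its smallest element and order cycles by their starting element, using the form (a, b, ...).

First write π in disjoint cycles: (0, 1, 5)(2, 4, 7).
The inverse reverses every cycle; in canonical form, π⁻¹ = (0, 5, 1)(2, 7, 4).

(0, 5, 1)(2, 7, 4)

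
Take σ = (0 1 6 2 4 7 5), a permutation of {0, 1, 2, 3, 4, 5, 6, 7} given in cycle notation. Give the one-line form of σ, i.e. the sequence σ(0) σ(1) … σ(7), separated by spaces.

Each element maps to the next entry in its cycle (wrapping to the front): 0↦1, 1↦6, 2↦4, 3↦3, 4↦7, 5↦0, 6↦2, 7↦5.
So the one-line form is 1 6 4 3 7 0 2 5.

1 6 4 3 7 0 2 5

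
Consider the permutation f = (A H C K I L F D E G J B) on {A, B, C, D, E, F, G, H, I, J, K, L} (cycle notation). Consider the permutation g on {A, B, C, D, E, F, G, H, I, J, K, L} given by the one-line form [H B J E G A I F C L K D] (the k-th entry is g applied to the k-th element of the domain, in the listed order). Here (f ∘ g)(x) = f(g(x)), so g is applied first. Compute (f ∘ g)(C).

B

(f ∘ g)(C) = f(g(C)). g(C) = J, then f(J) = B. So (f ∘ g)(C) = B.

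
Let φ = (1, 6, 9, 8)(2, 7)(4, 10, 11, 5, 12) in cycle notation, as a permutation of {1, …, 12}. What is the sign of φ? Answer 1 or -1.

The cycle lengths are 5, 4, 2, 1.
A cycle is odd iff its length is even; φ has 2 even-length cycles, so sgn(φ) = (−1)^2 and φ is even.

1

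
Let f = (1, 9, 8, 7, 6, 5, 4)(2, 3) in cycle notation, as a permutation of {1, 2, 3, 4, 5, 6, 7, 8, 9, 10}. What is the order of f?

14

The cycle type of f is (7, 2, 1).
The order is lcm(7, 2) = 14.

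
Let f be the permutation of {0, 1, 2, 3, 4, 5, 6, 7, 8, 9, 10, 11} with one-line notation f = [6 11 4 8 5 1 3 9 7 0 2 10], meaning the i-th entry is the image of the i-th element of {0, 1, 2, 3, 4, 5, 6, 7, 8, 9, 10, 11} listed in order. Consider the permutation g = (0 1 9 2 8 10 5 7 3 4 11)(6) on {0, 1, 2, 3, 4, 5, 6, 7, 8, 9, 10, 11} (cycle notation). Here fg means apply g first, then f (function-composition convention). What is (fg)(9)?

4

First apply g: g(9) = 2, then f(2) = 4. Thus (fg)(9) = 4.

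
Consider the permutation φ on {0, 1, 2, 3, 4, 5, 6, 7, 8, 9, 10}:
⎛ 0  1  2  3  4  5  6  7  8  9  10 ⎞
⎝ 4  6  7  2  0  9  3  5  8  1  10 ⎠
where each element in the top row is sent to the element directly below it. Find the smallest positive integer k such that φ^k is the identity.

14

Decomposing into disjoint cycles gives cycle lengths 7, 2, 1, 1.
The order is lcm(7, 2) = 14.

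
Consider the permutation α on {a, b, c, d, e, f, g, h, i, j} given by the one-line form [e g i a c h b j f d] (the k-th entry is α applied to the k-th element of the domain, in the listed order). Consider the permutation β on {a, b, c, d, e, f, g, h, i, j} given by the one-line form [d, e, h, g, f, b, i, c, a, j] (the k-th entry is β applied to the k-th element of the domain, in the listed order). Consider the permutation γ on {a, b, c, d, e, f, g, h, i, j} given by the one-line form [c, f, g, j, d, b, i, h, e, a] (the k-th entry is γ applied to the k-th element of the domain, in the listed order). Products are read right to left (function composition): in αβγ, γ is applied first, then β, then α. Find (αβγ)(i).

h

(αβγ)(i) = α(β(γ(i))). γ(i) = e, then β(e) = f, then α(f) = h, so the result is h.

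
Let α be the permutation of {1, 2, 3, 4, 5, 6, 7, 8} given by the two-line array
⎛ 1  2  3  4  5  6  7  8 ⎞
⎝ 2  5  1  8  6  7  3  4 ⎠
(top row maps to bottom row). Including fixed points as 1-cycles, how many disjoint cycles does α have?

The cycle decomposition is (1 2 5 6 7 3)(4 8), which has 2 cycles (counting 1-cycles).

2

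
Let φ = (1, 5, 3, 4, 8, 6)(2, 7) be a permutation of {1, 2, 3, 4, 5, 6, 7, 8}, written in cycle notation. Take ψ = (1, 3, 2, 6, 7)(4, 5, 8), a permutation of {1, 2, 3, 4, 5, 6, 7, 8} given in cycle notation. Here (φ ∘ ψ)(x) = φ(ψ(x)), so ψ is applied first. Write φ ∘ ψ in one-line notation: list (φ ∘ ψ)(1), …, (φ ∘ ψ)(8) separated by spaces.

4 1 7 3 6 2 5 8

Chase each element through ψ then φ: 1 → 3 → 4; 2 → 6 → 1; 3 → 2 → 7; 4 → 5 → 3; 5 → 8 → 6; 6 → 7 → 2; 7 → 1 → 5; 8 → 4 → 8.
So φ ∘ ψ in one-line form is 4 1 7 3 6 2 5 8.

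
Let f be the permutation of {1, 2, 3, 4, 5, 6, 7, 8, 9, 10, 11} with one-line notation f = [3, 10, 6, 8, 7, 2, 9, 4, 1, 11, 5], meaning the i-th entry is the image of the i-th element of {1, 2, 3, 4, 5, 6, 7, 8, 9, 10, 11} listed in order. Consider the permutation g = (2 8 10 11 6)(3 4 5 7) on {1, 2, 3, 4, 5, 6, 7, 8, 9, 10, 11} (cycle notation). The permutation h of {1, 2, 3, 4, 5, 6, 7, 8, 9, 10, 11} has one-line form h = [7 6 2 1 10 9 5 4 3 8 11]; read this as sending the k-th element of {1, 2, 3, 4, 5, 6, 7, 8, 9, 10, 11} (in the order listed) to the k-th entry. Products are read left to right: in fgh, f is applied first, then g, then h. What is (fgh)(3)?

6

Apply the permutations in order: f(3) = 6, then g(6) = 2, then h(2) = 6. So (fgh)(3) = 6.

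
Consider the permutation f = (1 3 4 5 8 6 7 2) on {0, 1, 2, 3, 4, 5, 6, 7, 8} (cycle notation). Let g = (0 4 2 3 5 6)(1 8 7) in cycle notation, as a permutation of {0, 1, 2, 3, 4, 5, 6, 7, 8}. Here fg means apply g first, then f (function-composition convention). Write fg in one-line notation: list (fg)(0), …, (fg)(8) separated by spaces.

5 6 4 8 1 7 0 3 2

(fg)(x) = f(g(x)). Computing each image: f(g(0)) = f(4) = 5, f(g(1)) = f(8) = 6, f(g(2)) = f(3) = 4, f(g(3)) = f(5) = 8, f(g(4)) = f(2) = 1, f(g(5)) = f(6) = 7, f(g(6)) = f(0) = 0, f(g(7)) = f(1) = 3, f(g(8)) = f(7) = 2.
Hence fg = [5 6 4 8 1 7 0 3 2].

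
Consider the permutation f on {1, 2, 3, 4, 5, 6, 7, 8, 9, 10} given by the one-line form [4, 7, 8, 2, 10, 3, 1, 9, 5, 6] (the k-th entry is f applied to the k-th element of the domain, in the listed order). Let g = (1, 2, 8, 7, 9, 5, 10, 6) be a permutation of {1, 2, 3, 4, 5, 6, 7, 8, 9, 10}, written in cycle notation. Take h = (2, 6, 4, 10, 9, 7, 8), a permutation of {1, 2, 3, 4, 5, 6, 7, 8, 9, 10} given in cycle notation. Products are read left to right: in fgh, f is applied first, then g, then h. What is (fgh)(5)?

4

Chase 5: f(5) = 10; g(10) = 6; h(6) = 4. Hence (fgh)(5) = 4.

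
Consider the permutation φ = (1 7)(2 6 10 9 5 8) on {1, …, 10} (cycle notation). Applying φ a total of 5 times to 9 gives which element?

10

9 lies in the 6-cycle (2 6 10 9 5 8).
Stepping 5 places around the cycle: 9 → 5 → 8 → 2 → 6 → 10.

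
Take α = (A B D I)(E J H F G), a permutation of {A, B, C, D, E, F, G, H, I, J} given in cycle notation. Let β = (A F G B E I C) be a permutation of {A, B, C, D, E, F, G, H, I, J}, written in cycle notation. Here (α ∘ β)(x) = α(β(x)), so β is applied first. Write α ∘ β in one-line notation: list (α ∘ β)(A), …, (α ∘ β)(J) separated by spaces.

G J B I A E D F C H

(α ∘ β)(x) = α(β(x)). Computing each image: α(β(A)) = α(F) = G, α(β(B)) = α(E) = J, α(β(C)) = α(A) = B, α(β(D)) = α(D) = I, α(β(E)) = α(I) = A, α(β(F)) = α(G) = E, α(β(G)) = α(B) = D, α(β(H)) = α(H) = F, α(β(I)) = α(C) = C, α(β(J)) = α(J) = H.
Hence α ∘ β = [G J B I A E D F C H].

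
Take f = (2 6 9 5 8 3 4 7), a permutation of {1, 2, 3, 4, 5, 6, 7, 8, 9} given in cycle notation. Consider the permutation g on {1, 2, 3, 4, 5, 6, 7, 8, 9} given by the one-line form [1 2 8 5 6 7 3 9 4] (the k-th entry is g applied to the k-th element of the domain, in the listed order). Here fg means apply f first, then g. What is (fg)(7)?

2

f(7) = 2, then g(2) = 2; composing gives (fg)(7) = 2.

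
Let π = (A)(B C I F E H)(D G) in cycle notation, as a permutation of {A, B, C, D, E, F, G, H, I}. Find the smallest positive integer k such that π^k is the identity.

6

The disjoint cycles have lengths 6, 2, 1.
The order of π is the least common multiple of its cycle lengths: lcm(6, 2) = 6.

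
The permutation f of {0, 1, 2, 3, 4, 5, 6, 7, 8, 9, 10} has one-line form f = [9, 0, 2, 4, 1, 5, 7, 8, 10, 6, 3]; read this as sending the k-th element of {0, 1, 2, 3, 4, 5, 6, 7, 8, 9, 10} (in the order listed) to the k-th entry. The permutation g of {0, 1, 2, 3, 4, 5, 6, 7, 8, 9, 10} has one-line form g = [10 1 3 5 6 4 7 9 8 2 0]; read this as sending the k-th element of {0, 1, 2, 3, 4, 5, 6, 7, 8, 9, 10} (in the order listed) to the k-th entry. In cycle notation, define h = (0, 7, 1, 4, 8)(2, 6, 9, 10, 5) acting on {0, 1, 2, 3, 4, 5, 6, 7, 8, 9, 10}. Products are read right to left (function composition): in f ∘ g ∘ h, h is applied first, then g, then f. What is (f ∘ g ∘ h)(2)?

8

Chase 2: h(2) = 6; g(6) = 7; f(7) = 8. Hence (f ∘ g ∘ h)(2) = 8.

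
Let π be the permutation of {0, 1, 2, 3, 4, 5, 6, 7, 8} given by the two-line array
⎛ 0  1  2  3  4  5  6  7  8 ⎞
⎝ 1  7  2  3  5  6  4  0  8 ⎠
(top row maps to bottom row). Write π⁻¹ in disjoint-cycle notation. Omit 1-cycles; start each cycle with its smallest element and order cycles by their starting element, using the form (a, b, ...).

(0, 7, 1)(4, 6, 5)

The cycle decomposition of π is (0, 1, 7)(4, 5, 6).
Reversing each cycle (and rotating so the smallest element leads) gives π⁻¹ = (0, 7, 1)(4, 6, 5).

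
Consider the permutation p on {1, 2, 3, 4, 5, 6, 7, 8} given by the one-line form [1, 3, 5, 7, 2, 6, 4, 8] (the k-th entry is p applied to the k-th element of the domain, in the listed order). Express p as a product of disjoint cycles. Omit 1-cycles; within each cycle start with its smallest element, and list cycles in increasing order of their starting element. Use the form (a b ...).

Iterating p from 2 gives 2 → 3 → 5 → 2; that is the 3-cycle (2 3 5).
Continuing from each remaining unvisited element yields (2 3 5)(4 7).

(2 3 5)(4 7)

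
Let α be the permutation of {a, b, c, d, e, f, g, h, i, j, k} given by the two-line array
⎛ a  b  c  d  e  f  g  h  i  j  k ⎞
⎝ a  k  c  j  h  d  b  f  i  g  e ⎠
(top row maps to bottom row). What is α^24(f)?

f

Tracing f → d → … returns to f after 8 steps, so f lies in an 8-cycle (b, k, e, h, f, d, j, g).
On an 8-cycle, α^8 is the identity, so α^24 = α^0 there (24 ≡ 0 mod 8).
So α^24(f) = f.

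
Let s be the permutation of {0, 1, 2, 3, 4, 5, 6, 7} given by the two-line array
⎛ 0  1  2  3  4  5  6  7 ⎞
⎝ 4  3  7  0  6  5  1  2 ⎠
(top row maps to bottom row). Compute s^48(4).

3

Tracing 4 → 6 → … returns to 4 after 5 steps, so 4 lies in a 5-cycle (0, 4, 6, 1, 3).
Since the cycle has length 5, s^48 acts on it the same as s^3 (48 mod 5 = 3).
Stepping 3 places around the cycle: 4 → 6 → 1 → 3.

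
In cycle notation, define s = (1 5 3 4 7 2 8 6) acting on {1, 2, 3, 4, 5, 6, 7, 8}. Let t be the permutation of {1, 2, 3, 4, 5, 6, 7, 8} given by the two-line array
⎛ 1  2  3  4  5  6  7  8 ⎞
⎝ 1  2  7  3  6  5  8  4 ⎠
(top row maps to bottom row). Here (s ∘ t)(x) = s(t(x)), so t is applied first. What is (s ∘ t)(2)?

(s ∘ t)(2) = s(t(2)). t(2) = 2, then s(2) = 8. So (s ∘ t)(2) = 8.

8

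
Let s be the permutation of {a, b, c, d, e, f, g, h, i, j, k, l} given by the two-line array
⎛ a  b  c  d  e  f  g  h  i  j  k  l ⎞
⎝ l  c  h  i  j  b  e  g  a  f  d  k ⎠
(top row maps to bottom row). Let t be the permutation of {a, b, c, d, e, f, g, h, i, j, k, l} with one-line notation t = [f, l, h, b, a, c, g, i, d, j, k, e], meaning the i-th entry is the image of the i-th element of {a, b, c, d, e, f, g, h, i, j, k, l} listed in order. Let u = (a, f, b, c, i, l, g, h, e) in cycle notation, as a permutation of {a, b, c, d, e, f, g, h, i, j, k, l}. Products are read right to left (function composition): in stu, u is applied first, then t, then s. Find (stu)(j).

(stu)(j) = s(t(u(j))). u(j) = j, then t(j) = j, then s(j) = f, so the result is f.

f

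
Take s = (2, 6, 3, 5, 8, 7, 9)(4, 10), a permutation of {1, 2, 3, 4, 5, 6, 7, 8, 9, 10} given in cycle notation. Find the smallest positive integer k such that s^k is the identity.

The disjoint cycles have lengths 7, 2, 1.
The order of s is the least common multiple of its cycle lengths: lcm(7, 2) = 14.

14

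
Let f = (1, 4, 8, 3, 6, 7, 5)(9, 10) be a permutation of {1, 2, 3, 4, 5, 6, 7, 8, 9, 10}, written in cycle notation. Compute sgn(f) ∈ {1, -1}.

The cycle lengths are 7, 2, 1.
A cycle of length ℓ contributes ℓ−1 transpositions, so f is a product of 6 + 1 = 7 transpositions — odd.

-1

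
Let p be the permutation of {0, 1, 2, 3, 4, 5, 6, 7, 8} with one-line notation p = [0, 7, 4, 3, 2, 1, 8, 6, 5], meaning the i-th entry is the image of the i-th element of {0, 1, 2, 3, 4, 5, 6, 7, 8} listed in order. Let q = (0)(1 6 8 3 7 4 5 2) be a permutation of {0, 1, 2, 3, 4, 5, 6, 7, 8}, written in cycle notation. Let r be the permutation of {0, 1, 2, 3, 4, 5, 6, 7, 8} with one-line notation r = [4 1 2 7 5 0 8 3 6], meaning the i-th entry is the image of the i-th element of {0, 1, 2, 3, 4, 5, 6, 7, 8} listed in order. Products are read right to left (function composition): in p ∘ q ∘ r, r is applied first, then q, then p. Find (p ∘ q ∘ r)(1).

Apply the permutations in order: r(1) = 1, then q(1) = 6, then p(6) = 8. So (p ∘ q ∘ r)(1) = 8.

8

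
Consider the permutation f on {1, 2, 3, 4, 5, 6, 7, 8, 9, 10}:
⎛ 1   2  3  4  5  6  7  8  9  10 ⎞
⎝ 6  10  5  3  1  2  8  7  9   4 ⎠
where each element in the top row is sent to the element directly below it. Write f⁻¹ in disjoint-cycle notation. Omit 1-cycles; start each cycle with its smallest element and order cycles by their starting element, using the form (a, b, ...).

(1, 5, 3, 4, 10, 2, 6)(7, 8)

First write f in disjoint cycles: (1, 6, 2, 10, 4, 3, 5)(7, 8).
Reversing each cycle (and rotating so the smallest element leads) gives f⁻¹ = (1, 5, 3, 4, 10, 2, 6)(7, 8).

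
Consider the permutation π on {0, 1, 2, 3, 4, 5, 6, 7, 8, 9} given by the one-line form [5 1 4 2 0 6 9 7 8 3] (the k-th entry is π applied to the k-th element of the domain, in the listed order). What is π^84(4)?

4

Tracing 4 → 0 → … returns to 4 after 7 steps, so 4 lies in a 7-cycle (0, 5, 6, 9, 3, 2, 4).
Powers repeat with period 7 on this cycle, and 84 mod 7 = 0, so π^84(4) = π^0(4).
So π^84(4) = 4.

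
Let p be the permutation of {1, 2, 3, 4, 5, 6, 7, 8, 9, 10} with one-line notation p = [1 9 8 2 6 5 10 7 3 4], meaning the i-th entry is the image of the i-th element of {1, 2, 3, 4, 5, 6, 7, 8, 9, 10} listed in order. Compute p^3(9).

Tracing 9 → 3 → … returns to 9 after 7 steps, so 9 lies in a 7-cycle (2, 9, 3, 8, 7, 10, 4).
Stepping 3 places around the cycle: 9 → 3 → 8 → 7.

7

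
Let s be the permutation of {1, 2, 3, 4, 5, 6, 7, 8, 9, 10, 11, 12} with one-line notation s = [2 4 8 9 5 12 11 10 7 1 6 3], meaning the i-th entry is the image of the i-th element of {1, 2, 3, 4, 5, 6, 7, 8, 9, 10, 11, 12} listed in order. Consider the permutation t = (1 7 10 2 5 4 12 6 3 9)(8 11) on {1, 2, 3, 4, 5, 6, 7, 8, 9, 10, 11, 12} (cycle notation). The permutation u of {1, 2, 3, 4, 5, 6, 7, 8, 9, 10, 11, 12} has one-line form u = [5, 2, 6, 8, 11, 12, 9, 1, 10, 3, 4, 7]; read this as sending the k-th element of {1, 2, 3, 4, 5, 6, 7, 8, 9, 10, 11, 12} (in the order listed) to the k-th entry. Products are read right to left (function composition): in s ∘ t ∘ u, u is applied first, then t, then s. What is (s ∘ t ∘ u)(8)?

11

Apply the permutations in order: u(8) = 1, then t(1) = 7, then s(7) = 11. So (s ∘ t ∘ u)(8) = 11.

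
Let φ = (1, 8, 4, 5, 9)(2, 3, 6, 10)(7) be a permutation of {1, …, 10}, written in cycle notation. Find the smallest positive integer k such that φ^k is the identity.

The disjoint cycles have lengths 5, 4, 1.
The order of φ is the least common multiple of its cycle lengths: lcm(5, 4) = 20.

20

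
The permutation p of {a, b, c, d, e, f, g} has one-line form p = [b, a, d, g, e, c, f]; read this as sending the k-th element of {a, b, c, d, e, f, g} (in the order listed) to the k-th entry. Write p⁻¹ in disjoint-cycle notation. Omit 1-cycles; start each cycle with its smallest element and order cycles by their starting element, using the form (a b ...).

(a b)(c f g d)

The cycle decomposition of p is (a b)(c d g f).
The inverse reverses every cycle; in canonical form, p⁻¹ = (a b)(c f g d).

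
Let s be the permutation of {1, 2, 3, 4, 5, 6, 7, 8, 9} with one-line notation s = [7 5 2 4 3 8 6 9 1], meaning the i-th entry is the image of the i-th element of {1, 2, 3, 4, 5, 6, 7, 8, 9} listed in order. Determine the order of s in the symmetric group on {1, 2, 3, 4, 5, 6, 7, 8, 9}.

The disjoint-cycle form of s has cycle lengths 5, 3, 1.
The order of s is the least common multiple of its cycle lengths: lcm(5, 3) = 15.

15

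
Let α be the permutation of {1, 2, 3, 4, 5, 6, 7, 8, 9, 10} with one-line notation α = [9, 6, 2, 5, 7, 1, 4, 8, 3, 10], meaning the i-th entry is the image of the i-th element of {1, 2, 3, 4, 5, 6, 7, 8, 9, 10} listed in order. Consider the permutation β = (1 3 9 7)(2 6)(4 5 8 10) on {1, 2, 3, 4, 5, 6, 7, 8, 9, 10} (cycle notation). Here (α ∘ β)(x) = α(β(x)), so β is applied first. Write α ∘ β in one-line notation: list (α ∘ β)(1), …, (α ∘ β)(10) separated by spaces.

Chase each element through β then α: 1 → 3 → 2; 2 → 6 → 1; 3 → 9 → 3; 4 → 5 → 7; 5 → 8 → 8; 6 → 2 → 6; 7 → 1 → 9; 8 → 10 → 10; 9 → 7 → 4; 10 → 4 → 5.
Collecting the images, α ∘ β = [2 1 3 7 8 6 9 10 4 5].

2 1 3 7 8 6 9 10 4 5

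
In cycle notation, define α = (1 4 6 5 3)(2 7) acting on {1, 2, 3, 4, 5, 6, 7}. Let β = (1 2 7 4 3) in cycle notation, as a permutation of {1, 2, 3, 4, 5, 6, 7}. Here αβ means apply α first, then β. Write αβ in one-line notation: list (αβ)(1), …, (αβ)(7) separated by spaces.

3 4 2 6 1 5 7

For each element, apply α then β: 1 → 4 → 3; 2 → 7 → 4; 3 → 1 → 2; 4 → 6 → 6; 5 → 3 → 1; 6 → 5 → 5; 7 → 2 → 7.
Collecting the images, αβ = [3 4 2 6 1 5 7].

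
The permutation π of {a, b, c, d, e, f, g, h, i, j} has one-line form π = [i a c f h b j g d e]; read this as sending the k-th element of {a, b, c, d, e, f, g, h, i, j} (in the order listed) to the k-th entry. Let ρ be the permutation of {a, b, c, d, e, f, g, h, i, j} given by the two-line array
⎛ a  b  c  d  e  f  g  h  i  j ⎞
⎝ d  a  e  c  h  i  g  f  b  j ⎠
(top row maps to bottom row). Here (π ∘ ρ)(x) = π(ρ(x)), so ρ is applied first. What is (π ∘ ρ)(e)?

g

ρ(e) = h, then π(h) = g; composing gives (π ∘ ρ)(e) = g.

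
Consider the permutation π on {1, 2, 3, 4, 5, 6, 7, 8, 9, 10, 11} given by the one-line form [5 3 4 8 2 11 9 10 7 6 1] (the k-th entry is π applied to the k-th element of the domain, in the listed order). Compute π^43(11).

10

Tracing 11 → 1 → … returns to 11 after 9 steps, so 11 lies in a 9-cycle (1 5 2 3 4 8 10 6 11).
On a 9-cycle, π^9 is the identity, so π^43 = π^7 there (43 ≡ 7 mod 9).
Advancing 7 steps from 11: 11 → 1 → 5 → 2 → 3 → 4 → 8 → 10.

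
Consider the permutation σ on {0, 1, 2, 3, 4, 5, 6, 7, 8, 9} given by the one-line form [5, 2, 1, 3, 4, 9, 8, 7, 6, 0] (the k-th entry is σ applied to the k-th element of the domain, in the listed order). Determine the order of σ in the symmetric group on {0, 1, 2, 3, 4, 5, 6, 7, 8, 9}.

6

The disjoint-cycle form of σ has cycle lengths 3, 2, 2, 1, 1, 1.
Since disjoint cycles commute, ord(σ) = lcm(3, 2, 2) = 6.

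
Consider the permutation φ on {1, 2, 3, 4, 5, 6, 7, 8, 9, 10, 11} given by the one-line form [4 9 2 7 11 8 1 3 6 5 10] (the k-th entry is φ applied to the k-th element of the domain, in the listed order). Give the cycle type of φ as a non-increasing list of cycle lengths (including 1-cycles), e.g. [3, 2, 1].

[5, 3, 3]

The disjoint cycles are (1 4 7)(2 9 6 8 3)(5 11 10), with lengths 5, 3, 3 in non-increasing order.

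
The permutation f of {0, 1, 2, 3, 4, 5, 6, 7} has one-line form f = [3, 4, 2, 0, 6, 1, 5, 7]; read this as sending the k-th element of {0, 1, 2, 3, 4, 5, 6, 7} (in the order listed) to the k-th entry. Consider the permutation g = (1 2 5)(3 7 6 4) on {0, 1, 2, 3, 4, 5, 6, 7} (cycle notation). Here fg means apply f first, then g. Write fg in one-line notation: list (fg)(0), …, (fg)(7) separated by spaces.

7 3 5 0 4 2 1 6

(fg)(x) = g(f(x)). Computing each image: g(f(0)) = g(3) = 7, g(f(1)) = g(4) = 3, g(f(2)) = g(2) = 5, g(f(3)) = g(0) = 0, g(f(4)) = g(6) = 4, g(f(5)) = g(1) = 2, g(f(6)) = g(5) = 1, g(f(7)) = g(7) = 6.
Hence fg = [7 3 5 0 4 2 1 6].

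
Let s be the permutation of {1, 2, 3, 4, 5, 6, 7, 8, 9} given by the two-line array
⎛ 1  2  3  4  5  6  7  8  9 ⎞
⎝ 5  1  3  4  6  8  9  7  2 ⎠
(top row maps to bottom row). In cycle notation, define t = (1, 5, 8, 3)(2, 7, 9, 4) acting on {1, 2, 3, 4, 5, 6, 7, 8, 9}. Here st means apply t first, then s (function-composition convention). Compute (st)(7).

(st)(7) = s(t(7)). t(7) = 9, then s(9) = 2. So (st)(7) = 2.

2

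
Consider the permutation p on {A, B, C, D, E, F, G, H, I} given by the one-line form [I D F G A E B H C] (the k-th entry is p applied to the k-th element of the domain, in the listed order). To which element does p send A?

A is element number 1 of the domain, and entry number 1 of the one-line form is I, so p(A) = I.

I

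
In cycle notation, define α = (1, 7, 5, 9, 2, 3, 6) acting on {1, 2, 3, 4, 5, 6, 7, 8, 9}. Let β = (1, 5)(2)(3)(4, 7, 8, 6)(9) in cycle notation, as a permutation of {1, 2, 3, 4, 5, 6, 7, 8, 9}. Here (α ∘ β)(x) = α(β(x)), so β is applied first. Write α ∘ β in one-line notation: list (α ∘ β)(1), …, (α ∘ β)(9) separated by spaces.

For each element, apply β then α: 1 → 5 → 9; 2 → 2 → 3; 3 → 3 → 6; 4 → 7 → 5; 5 → 1 → 7; 6 → 4 → 4; 7 → 8 → 8; 8 → 6 → 1; 9 → 9 → 2.
So α ∘ β in one-line form is 9 3 6 5 7 4 8 1 2.

9 3 6 5 7 4 8 1 2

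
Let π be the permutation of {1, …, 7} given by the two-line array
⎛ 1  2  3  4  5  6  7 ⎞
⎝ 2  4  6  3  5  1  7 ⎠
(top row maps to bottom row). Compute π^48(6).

4

Tracing 6 → 1 → … returns to 6 after 5 steps, so 6 lies in a 5-cycle (1 2 4 3 6).
On a 5-cycle, π^5 is the identity, so π^48 = π^3 there (48 ≡ 3 mod 5).
Stepping 3 places around the cycle: 6 → 1 → 2 → 4.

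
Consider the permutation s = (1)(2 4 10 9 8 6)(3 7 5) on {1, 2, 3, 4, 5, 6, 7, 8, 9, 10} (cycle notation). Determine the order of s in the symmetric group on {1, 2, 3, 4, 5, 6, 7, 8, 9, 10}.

The disjoint cycles have lengths 6, 3, 1.
The order of s is the least common multiple of its cycle lengths: lcm(6, 3) = 6.

6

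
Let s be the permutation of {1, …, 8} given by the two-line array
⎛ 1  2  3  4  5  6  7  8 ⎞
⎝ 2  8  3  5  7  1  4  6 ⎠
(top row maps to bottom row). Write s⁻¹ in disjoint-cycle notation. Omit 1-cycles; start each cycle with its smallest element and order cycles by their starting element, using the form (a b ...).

(1 6 8 2)(4 7 5)

The cycle decomposition of s is (1 2 8 6)(4 5 7).
The inverse reverses every cycle; in canonical form, s⁻¹ = (1 6 8 2)(4 7 5).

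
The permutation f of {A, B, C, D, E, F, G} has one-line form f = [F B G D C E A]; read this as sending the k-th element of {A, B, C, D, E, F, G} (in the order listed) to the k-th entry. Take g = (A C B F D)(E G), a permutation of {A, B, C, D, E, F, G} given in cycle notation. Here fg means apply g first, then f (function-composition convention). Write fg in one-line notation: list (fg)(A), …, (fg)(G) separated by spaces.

Chase each element through g then f: A → C → G; B → F → E; C → B → B; D → A → F; E → G → A; F → D → D; G → E → C.
So fg in one-line form is G E B F A D C.

G E B F A D C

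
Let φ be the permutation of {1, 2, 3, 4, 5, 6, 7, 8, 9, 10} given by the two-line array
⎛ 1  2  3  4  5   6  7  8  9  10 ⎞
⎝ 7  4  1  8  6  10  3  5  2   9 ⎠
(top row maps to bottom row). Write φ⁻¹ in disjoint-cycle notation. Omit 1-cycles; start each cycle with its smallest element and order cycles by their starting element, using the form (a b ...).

First write φ in disjoint cycles: (1 7 3)(2 4 8 5 6 10 9).
Reversing each cycle (and rotating so the smallest element leads) gives φ⁻¹ = (1 3 7)(2 9 10 6 5 8 4).

(1 3 7)(2 9 10 6 5 8 4)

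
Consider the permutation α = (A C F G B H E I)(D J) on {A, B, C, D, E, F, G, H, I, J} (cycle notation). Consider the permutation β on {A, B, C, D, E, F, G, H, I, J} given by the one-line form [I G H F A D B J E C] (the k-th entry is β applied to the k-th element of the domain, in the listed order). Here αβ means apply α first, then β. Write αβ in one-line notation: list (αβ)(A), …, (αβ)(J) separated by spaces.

H J D C E B G A I F

(αβ)(x) = β(α(x)). Computing each image: β(α(A)) = β(C) = H, β(α(B)) = β(H) = J, β(α(C)) = β(F) = D, β(α(D)) = β(J) = C, β(α(E)) = β(I) = E, β(α(F)) = β(G) = B, β(α(G)) = β(B) = G, β(α(H)) = β(E) = A, β(α(I)) = β(A) = I, β(α(J)) = β(D) = F.
Hence αβ = [H J D C E B G A I F].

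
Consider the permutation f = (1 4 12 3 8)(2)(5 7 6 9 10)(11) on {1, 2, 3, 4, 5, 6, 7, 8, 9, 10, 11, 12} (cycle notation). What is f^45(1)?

1

1 lies in the 5-cycle (1 4 12 3 8).
Powers repeat with period 5 on this cycle, and 45 mod 5 = 0, so f^45(1) = f^0(1).
So f^45(1) = 1.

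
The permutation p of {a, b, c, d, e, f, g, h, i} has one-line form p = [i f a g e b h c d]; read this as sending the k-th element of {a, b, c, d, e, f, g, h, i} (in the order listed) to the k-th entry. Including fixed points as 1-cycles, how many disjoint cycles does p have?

3

The cycle decomposition is (a, i, d, g, h, c)(b, f)(e), which has 3 cycles (counting 1-cycles).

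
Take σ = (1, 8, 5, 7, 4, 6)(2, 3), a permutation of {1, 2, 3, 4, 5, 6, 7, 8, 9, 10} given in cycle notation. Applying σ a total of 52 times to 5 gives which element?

5 lies in the 6-cycle (1, 8, 5, 7, 4, 6).
On a 6-cycle, σ^6 is the identity, so σ^52 = σ^4 there (52 ≡ 4 mod 6).
Advancing 4 steps from 5: 5 → 7 → 4 → 6 → 1.

1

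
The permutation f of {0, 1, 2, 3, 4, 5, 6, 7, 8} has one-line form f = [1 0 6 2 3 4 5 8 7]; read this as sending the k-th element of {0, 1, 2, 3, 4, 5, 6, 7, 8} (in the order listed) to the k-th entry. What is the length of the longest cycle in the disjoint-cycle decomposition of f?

5

Decomposing into disjoint cycles gives (0 1)(2 6 5 4 3)(7 8); the longest has length 5.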